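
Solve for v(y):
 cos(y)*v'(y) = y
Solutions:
 v(y) = C1 + Integral(y/cos(y), y)


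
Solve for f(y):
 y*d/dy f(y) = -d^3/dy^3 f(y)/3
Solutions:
 f(y) = C1 + Integral(C2*airyai(-3^(1/3)*y) + C3*airybi(-3^(1/3)*y), y)


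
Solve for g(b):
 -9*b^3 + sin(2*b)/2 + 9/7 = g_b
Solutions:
 g(b) = C1 - 9*b^4/4 + 9*b/7 - cos(2*b)/4


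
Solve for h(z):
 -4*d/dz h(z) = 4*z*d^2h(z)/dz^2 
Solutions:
 h(z) = C1 + C2*log(z)


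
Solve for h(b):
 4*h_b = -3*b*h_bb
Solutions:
 h(b) = C1 + C2/b^(1/3)


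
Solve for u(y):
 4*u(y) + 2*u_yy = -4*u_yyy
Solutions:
 u(y) = C1*exp(y*(-2 + (6*sqrt(330) + 109)^(-1/3) + (6*sqrt(330) + 109)^(1/3))/12)*sin(sqrt(3)*y*(-(6*sqrt(330) + 109)^(1/3) + (6*sqrt(330) + 109)^(-1/3))/12) + C2*exp(y*(-2 + (6*sqrt(330) + 109)^(-1/3) + (6*sqrt(330) + 109)^(1/3))/12)*cos(sqrt(3)*y*(-(6*sqrt(330) + 109)^(1/3) + (6*sqrt(330) + 109)^(-1/3))/12) + C3*exp(-y*((6*sqrt(330) + 109)^(-1/3) + 1 + (6*sqrt(330) + 109)^(1/3))/6)


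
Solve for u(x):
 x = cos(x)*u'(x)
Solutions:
 u(x) = C1 + Integral(x/cos(x), x)


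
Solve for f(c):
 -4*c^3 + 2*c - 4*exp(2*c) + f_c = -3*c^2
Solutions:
 f(c) = C1 + c^4 - c^3 - c^2 + 2*exp(2*c)


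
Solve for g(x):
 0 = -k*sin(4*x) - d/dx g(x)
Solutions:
 g(x) = C1 + k*cos(4*x)/4


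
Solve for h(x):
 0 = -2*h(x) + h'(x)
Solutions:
 h(x) = C1*exp(2*x)


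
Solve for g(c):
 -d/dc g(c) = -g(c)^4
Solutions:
 g(c) = (-1/(C1 + 3*c))^(1/3)
 g(c) = (-1/(C1 + c))^(1/3)*(-3^(2/3) - 3*3^(1/6)*I)/6
 g(c) = (-1/(C1 + c))^(1/3)*(-3^(2/3) + 3*3^(1/6)*I)/6


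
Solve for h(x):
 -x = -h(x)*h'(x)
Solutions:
 h(x) = -sqrt(C1 + x^2)
 h(x) = sqrt(C1 + x^2)


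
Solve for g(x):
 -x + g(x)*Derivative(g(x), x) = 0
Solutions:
 g(x) = -sqrt(C1 + x^2)
 g(x) = sqrt(C1 + x^2)


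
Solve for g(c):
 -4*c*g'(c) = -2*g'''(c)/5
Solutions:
 g(c) = C1 + Integral(C2*airyai(10^(1/3)*c) + C3*airybi(10^(1/3)*c), c)


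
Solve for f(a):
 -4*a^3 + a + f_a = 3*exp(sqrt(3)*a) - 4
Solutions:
 f(a) = C1 + a^4 - a^2/2 - 4*a + sqrt(3)*exp(sqrt(3)*a)


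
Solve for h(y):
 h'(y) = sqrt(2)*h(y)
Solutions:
 h(y) = C1*exp(sqrt(2)*y)


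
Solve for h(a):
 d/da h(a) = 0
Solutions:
 h(a) = C1


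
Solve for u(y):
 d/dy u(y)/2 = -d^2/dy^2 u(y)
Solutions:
 u(y) = C1 + C2*exp(-y/2)


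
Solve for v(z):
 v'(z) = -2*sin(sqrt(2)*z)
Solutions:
 v(z) = C1 + sqrt(2)*cos(sqrt(2)*z)


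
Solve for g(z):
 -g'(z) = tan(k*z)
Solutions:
 g(z) = C1 - Piecewise((-log(cos(k*z))/k, Ne(k, 0)), (0, True))


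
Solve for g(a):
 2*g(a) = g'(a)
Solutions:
 g(a) = C1*exp(2*a)


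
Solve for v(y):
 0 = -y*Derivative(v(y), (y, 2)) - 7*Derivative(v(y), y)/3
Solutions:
 v(y) = C1 + C2/y^(4/3)


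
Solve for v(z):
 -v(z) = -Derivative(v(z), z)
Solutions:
 v(z) = C1*exp(z)


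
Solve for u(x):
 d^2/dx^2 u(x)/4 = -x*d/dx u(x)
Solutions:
 u(x) = C1 + C2*erf(sqrt(2)*x)


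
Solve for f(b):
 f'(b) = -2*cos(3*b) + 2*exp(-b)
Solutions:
 f(b) = C1 - 2*sin(3*b)/3 - 2*exp(-b)


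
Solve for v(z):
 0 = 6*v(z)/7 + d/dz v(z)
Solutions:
 v(z) = C1*exp(-6*z/7)


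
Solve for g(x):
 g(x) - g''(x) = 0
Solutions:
 g(x) = C1*exp(-x) + C2*exp(x)


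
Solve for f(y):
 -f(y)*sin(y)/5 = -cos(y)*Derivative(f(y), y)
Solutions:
 f(y) = C1/cos(y)^(1/5)


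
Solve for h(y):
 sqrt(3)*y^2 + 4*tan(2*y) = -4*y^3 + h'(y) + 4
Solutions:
 h(y) = C1 + y^4 + sqrt(3)*y^3/3 - 4*y - 2*log(cos(2*y))


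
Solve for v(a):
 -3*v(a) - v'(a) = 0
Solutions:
 v(a) = C1*exp(-3*a)


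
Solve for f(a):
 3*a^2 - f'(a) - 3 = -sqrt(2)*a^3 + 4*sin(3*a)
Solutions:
 f(a) = C1 + sqrt(2)*a^4/4 + a^3 - 3*a + 4*cos(3*a)/3


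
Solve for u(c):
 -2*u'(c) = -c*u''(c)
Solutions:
 u(c) = C1 + C2*c^3


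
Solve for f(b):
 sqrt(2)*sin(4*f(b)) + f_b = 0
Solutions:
 f(b) = -acos((-C1 - exp(8*sqrt(2)*b))/(C1 - exp(8*sqrt(2)*b)))/4 + pi/2
 f(b) = acos((-C1 - exp(8*sqrt(2)*b))/(C1 - exp(8*sqrt(2)*b)))/4


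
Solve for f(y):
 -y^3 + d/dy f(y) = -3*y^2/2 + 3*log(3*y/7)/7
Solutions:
 f(y) = C1 + y^4/4 - y^3/2 + 3*y*log(y)/7 - 3*y*log(7)/7 - 3*y/7 + 3*y*log(3)/7


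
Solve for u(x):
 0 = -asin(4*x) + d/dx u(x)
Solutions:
 u(x) = C1 + x*asin(4*x) + sqrt(1 - 16*x^2)/4


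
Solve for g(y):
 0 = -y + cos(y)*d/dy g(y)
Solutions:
 g(y) = C1 + Integral(y/cos(y), y)


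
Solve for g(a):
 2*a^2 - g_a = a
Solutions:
 g(a) = C1 + 2*a^3/3 - a^2/2


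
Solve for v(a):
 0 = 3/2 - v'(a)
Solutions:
 v(a) = C1 + 3*a/2


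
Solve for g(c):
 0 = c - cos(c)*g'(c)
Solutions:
 g(c) = C1 + Integral(c/cos(c), c)


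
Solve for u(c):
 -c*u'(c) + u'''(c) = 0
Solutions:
 u(c) = C1 + Integral(C2*airyai(c) + C3*airybi(c), c)


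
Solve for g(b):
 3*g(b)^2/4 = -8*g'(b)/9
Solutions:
 g(b) = 32/(C1 + 27*b)


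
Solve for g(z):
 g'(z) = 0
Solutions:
 g(z) = C1


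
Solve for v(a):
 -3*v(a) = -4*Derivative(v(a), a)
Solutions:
 v(a) = C1*exp(3*a/4)


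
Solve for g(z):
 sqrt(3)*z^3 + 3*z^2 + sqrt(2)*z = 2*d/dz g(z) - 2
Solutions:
 g(z) = C1 + sqrt(3)*z^4/8 + z^3/2 + sqrt(2)*z^2/4 + z


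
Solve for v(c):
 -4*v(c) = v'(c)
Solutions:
 v(c) = C1*exp(-4*c)


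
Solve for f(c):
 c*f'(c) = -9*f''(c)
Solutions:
 f(c) = C1 + C2*erf(sqrt(2)*c/6)


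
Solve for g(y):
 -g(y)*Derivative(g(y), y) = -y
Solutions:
 g(y) = -sqrt(C1 + y^2)
 g(y) = sqrt(C1 + y^2)


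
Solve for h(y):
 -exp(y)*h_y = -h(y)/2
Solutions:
 h(y) = C1*exp(-exp(-y)/2)


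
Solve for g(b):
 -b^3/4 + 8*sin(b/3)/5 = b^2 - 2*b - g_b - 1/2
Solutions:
 g(b) = C1 + b^4/16 + b^3/3 - b^2 - b/2 + 24*cos(b/3)/5


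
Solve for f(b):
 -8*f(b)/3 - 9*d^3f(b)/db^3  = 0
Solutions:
 f(b) = C3*exp(-2*b/3) + (C1*sin(sqrt(3)*b/3) + C2*cos(sqrt(3)*b/3))*exp(b/3)


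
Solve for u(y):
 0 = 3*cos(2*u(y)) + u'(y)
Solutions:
 u(y) = -asin((C1 + exp(12*y))/(C1 - exp(12*y)))/2 + pi/2
 u(y) = asin((C1 + exp(12*y))/(C1 - exp(12*y)))/2


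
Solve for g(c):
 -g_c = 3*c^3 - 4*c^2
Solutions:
 g(c) = C1 - 3*c^4/4 + 4*c^3/3


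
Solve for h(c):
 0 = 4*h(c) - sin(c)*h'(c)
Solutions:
 h(c) = C1*(cos(c)^2 - 2*cos(c) + 1)/(cos(c)^2 + 2*cos(c) + 1)


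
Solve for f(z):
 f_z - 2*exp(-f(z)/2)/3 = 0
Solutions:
 f(z) = 2*log(C1 + z/3)


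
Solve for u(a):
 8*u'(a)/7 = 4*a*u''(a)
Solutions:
 u(a) = C1 + C2*a^(9/7)


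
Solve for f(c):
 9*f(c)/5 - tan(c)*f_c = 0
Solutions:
 f(c) = C1*sin(c)^(9/5)


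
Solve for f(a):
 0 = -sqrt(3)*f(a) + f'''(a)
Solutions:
 f(a) = C3*exp(3^(1/6)*a) + (C1*sin(3^(2/3)*a/2) + C2*cos(3^(2/3)*a/2))*exp(-3^(1/6)*a/2)


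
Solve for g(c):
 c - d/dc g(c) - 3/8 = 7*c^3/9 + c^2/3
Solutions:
 g(c) = C1 - 7*c^4/36 - c^3/9 + c^2/2 - 3*c/8


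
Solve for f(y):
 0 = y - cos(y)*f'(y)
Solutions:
 f(y) = C1 + Integral(y/cos(y), y)


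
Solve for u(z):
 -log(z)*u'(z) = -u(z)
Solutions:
 u(z) = C1*exp(li(z))


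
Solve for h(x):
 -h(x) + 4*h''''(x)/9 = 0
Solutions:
 h(x) = C1*exp(-sqrt(6)*x/2) + C2*exp(sqrt(6)*x/2) + C3*sin(sqrt(6)*x/2) + C4*cos(sqrt(6)*x/2)


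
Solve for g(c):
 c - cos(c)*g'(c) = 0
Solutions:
 g(c) = C1 + Integral(c/cos(c), c)


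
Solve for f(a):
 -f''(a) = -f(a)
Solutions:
 f(a) = C1*exp(-a) + C2*exp(a)


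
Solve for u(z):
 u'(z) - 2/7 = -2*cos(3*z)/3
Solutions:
 u(z) = C1 + 2*z/7 - 2*sin(3*z)/9


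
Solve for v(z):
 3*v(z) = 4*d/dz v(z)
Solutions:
 v(z) = C1*exp(3*z/4)


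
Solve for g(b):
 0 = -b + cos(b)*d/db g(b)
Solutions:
 g(b) = C1 + Integral(b/cos(b), b)


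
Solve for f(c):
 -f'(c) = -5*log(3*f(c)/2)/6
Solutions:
 6*Integral(1/(-log(_y) - log(3) + log(2)), (_y, f(c)))/5 = C1 - c


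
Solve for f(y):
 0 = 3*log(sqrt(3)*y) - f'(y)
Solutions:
 f(y) = C1 + 3*y*log(y) - 3*y + 3*y*log(3)/2


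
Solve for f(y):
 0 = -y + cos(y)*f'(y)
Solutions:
 f(y) = C1 + Integral(y/cos(y), y)


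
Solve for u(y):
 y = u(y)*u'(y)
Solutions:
 u(y) = -sqrt(C1 + y^2)
 u(y) = sqrt(C1 + y^2)


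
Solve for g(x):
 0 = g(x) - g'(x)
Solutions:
 g(x) = C1*exp(x)


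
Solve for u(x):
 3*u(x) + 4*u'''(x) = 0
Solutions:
 u(x) = C3*exp(-6^(1/3)*x/2) + (C1*sin(2^(1/3)*3^(5/6)*x/4) + C2*cos(2^(1/3)*3^(5/6)*x/4))*exp(6^(1/3)*x/4)


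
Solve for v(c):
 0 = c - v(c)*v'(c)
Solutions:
 v(c) = -sqrt(C1 + c^2)
 v(c) = sqrt(C1 + c^2)


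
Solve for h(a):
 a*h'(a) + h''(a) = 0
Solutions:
 h(a) = C1 + C2*erf(sqrt(2)*a/2)


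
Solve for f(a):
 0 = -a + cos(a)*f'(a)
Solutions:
 f(a) = C1 + Integral(a/cos(a), a)


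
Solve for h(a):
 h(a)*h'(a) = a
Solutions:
 h(a) = -sqrt(C1 + a^2)
 h(a) = sqrt(C1 + a^2)


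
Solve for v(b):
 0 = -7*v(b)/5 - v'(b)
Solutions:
 v(b) = C1*exp(-7*b/5)


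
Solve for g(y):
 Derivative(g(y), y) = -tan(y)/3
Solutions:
 g(y) = C1 + log(cos(y))/3


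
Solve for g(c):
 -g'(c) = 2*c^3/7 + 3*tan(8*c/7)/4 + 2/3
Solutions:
 g(c) = C1 - c^4/14 - 2*c/3 + 21*log(cos(8*c/7))/32


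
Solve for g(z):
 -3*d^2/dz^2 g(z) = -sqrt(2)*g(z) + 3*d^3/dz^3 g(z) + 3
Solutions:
 g(z) = C1*exp(-z*(2*2^(1/3)/(-2 + sqrt(-4 + (2 - 9*sqrt(2))^2) + 9*sqrt(2))^(1/3) + 4 + 2^(2/3)*(-2 + sqrt(-4 + (2 - 9*sqrt(2))^2) + 9*sqrt(2))^(1/3))/12)*sin(2^(1/3)*sqrt(3)*z*(-2^(1/3)*(-2 + sqrt(-4 + (2 - 9*sqrt(2))^2) + 9*sqrt(2))^(1/3) + 2/(-2 + sqrt(-4 + (2 - 9*sqrt(2))^2) + 9*sqrt(2))^(1/3))/12) + C2*exp(-z*(2*2^(1/3)/(-2 + sqrt(-4 + (2 - 9*sqrt(2))^2) + 9*sqrt(2))^(1/3) + 4 + 2^(2/3)*(-2 + sqrt(-4 + (2 - 9*sqrt(2))^2) + 9*sqrt(2))^(1/3))/12)*cos(2^(1/3)*sqrt(3)*z*(-2^(1/3)*(-2 + sqrt(-4 + (2 - 9*sqrt(2))^2) + 9*sqrt(2))^(1/3) + 2/(-2 + sqrt(-4 + (2 - 9*sqrt(2))^2) + 9*sqrt(2))^(1/3))/12) + C3*exp(z*(-2 + 2*2^(1/3)/(-2 + sqrt(-4 + (2 - 9*sqrt(2))^2) + 9*sqrt(2))^(1/3) + 2^(2/3)*(-2 + sqrt(-4 + (2 - 9*sqrt(2))^2) + 9*sqrt(2))^(1/3))/6) + 3*sqrt(2)/2


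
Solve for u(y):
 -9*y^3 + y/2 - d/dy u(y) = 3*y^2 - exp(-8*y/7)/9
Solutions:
 u(y) = C1 - 9*y^4/4 - y^3 + y^2/4 - 7*exp(-8*y/7)/72


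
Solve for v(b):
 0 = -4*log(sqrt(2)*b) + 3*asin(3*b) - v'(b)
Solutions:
 v(b) = C1 - 4*b*log(b) + 3*b*asin(3*b) - 2*b*log(2) + 4*b + sqrt(1 - 9*b^2)


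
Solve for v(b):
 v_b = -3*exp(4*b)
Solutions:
 v(b) = C1 - 3*exp(4*b)/4


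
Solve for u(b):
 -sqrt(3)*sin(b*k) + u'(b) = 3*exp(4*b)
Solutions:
 u(b) = C1 + 3*exp(4*b)/4 - sqrt(3)*cos(b*k)/k


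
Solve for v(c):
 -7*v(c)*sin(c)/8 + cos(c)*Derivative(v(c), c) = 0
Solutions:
 v(c) = C1/cos(c)^(7/8)


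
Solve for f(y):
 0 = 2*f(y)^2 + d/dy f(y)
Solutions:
 f(y) = 1/(C1 + 2*y)


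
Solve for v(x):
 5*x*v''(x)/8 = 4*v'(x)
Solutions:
 v(x) = C1 + C2*x^(37/5)


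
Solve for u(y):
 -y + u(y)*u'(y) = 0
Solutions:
 u(y) = -sqrt(C1 + y^2)
 u(y) = sqrt(C1 + y^2)


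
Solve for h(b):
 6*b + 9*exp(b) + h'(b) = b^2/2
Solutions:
 h(b) = C1 + b^3/6 - 3*b^2 - 9*exp(b)


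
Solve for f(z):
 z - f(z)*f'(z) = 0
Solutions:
 f(z) = -sqrt(C1 + z^2)
 f(z) = sqrt(C1 + z^2)


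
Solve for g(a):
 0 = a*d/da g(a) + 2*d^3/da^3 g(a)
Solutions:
 g(a) = C1 + Integral(C2*airyai(-2^(2/3)*a/2) + C3*airybi(-2^(2/3)*a/2), a)


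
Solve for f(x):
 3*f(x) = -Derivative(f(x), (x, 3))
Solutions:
 f(x) = C3*exp(-3^(1/3)*x) + (C1*sin(3^(5/6)*x/2) + C2*cos(3^(5/6)*x/2))*exp(3^(1/3)*x/2)


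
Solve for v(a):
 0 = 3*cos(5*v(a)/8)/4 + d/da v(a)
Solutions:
 3*a/4 - 4*log(sin(5*v(a)/8) - 1)/5 + 4*log(sin(5*v(a)/8) + 1)/5 = C1


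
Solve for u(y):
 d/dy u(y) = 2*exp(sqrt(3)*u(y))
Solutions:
 u(y) = sqrt(3)*(2*log(-1/(C1 + 2*y)) - log(3))/6


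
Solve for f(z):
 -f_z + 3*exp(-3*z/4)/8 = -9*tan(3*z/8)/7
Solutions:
 f(z) = C1 + 12*log(tan(3*z/8)^2 + 1)/7 - exp(-3*z/4)/2


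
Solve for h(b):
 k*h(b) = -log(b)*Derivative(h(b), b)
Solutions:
 h(b) = C1*exp(-k*li(b))


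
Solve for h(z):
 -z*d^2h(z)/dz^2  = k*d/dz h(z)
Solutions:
 h(z) = C1 + z^(1 - re(k))*(C2*sin(log(z)*Abs(im(k))) + C3*cos(log(z)*im(k)))


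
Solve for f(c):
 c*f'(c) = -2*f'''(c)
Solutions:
 f(c) = C1 + Integral(C2*airyai(-2^(2/3)*c/2) + C3*airybi(-2^(2/3)*c/2), c)


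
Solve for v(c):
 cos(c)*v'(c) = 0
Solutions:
 v(c) = C1


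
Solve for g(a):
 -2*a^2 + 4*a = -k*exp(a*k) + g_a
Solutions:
 g(a) = C1 - 2*a^3/3 + 2*a^2 + exp(a*k)


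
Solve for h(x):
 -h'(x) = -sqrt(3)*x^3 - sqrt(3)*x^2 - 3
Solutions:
 h(x) = C1 + sqrt(3)*x^4/4 + sqrt(3)*x^3/3 + 3*x


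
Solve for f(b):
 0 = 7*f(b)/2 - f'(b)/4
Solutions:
 f(b) = C1*exp(14*b)


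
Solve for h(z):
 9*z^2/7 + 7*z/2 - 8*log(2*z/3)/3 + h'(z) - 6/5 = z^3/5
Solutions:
 h(z) = C1 + z^4/20 - 3*z^3/7 - 7*z^2/4 + 8*z*log(z)/3 - 8*z*log(3)/3 - 22*z/15 + 8*z*log(2)/3


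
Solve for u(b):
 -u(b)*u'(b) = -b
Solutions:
 u(b) = -sqrt(C1 + b^2)
 u(b) = sqrt(C1 + b^2)


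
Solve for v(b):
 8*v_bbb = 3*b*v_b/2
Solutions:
 v(b) = C1 + Integral(C2*airyai(2^(2/3)*3^(1/3)*b/4) + C3*airybi(2^(2/3)*3^(1/3)*b/4), b)


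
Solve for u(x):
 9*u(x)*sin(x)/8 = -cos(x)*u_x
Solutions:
 u(x) = C1*cos(x)^(9/8)


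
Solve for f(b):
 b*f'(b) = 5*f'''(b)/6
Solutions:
 f(b) = C1 + Integral(C2*airyai(5^(2/3)*6^(1/3)*b/5) + C3*airybi(5^(2/3)*6^(1/3)*b/5), b)


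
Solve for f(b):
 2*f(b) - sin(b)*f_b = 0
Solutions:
 f(b) = C1*(cos(b) - 1)/(cos(b) + 1)


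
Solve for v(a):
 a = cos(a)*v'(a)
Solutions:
 v(a) = C1 + Integral(a/cos(a), a)


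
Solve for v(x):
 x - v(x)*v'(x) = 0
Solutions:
 v(x) = -sqrt(C1 + x^2)
 v(x) = sqrt(C1 + x^2)


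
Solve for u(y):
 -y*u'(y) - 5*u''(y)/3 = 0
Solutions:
 u(y) = C1 + C2*erf(sqrt(30)*y/10)


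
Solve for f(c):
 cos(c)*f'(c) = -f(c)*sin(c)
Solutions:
 f(c) = C1*cos(c)


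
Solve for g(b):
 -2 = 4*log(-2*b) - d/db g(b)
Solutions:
 g(b) = C1 + 4*b*log(-b) + 2*b*(-1 + 2*log(2))


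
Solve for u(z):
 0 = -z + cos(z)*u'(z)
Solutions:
 u(z) = C1 + Integral(z/cos(z), z)


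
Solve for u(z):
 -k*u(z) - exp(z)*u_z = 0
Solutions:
 u(z) = C1*exp(k*exp(-z))


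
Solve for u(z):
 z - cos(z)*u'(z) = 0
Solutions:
 u(z) = C1 + Integral(z/cos(z), z)


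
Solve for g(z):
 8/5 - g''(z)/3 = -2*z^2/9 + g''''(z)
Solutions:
 g(z) = C1 + C2*z + C3*sin(sqrt(3)*z/3) + C4*cos(sqrt(3)*z/3) + z^4/18 + 2*z^2/5


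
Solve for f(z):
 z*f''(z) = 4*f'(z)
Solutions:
 f(z) = C1 + C2*z^5


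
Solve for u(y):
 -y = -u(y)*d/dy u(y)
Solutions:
 u(y) = -sqrt(C1 + y^2)
 u(y) = sqrt(C1 + y^2)


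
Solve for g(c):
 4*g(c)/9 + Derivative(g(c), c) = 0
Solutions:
 g(c) = C1*exp(-4*c/9)


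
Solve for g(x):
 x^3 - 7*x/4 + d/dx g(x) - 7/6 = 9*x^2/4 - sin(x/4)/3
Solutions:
 g(x) = C1 - x^4/4 + 3*x^3/4 + 7*x^2/8 + 7*x/6 + 4*cos(x/4)/3


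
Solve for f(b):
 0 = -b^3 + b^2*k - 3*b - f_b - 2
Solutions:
 f(b) = C1 - b^4/4 + b^3*k/3 - 3*b^2/2 - 2*b


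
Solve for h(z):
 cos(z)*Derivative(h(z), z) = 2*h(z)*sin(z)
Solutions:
 h(z) = C1/cos(z)^2


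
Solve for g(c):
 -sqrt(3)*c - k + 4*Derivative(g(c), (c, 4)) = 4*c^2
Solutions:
 g(c) = C1 + C2*c + C3*c^2 + C4*c^3 + c^6/360 + sqrt(3)*c^5/480 + c^4*k/96


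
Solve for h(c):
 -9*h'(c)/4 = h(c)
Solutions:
 h(c) = C1*exp(-4*c/9)


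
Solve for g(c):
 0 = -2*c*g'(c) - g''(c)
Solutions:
 g(c) = C1 + C2*erf(c)


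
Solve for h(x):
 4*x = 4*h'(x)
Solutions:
 h(x) = C1 + x^2/2


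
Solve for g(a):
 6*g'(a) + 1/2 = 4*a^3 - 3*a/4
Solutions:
 g(a) = C1 + a^4/6 - a^2/16 - a/12


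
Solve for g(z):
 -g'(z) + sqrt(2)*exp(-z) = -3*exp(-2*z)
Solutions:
 g(z) = C1 - sqrt(2)*exp(-z) - 3*exp(-2*z)/2


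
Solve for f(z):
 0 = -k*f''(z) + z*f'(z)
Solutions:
 f(z) = C1 + C2*erf(sqrt(2)*z*sqrt(-1/k)/2)/sqrt(-1/k)


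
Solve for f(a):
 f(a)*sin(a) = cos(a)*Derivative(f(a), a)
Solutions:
 f(a) = C1/cos(a)


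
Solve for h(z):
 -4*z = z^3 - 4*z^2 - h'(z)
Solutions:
 h(z) = C1 + z^4/4 - 4*z^3/3 + 2*z^2


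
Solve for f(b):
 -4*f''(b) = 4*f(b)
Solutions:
 f(b) = C1*sin(b) + C2*cos(b)


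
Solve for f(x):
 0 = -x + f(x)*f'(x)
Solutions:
 f(x) = -sqrt(C1 + x^2)
 f(x) = sqrt(C1 + x^2)


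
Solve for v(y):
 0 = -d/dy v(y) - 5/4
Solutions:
 v(y) = C1 - 5*y/4


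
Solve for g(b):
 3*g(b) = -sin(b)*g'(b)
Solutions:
 g(b) = C1*(cos(b) + 1)^(3/2)/(cos(b) - 1)^(3/2)


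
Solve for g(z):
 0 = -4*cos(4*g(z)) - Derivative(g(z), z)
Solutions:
 g(z) = -asin((C1 + exp(32*z))/(C1 - exp(32*z)))/4 + pi/4
 g(z) = asin((C1 + exp(32*z))/(C1 - exp(32*z)))/4


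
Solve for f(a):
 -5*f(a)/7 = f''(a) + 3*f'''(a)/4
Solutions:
 f(a) = C1*exp(a*(-56 + 56*2^(2/3)*7^(1/3)/(9*sqrt(24945) + 1439)^(1/3) + 2^(1/3)*7^(2/3)*(9*sqrt(24945) + 1439)^(1/3))/126)*sin(14^(1/3)*sqrt(3)*a*(-7^(1/3)*(9*sqrt(24945) + 1439)^(1/3) + 56*2^(1/3)/(9*sqrt(24945) + 1439)^(1/3))/126) + C2*exp(a*(-56 + 56*2^(2/3)*7^(1/3)/(9*sqrt(24945) + 1439)^(1/3) + 2^(1/3)*7^(2/3)*(9*sqrt(24945) + 1439)^(1/3))/126)*cos(14^(1/3)*sqrt(3)*a*(-7^(1/3)*(9*sqrt(24945) + 1439)^(1/3) + 56*2^(1/3)/(9*sqrt(24945) + 1439)^(1/3))/126) + C3*exp(-a*(56*2^(2/3)*7^(1/3)/(9*sqrt(24945) + 1439)^(1/3) + 28 + 2^(1/3)*7^(2/3)*(9*sqrt(24945) + 1439)^(1/3))/63)


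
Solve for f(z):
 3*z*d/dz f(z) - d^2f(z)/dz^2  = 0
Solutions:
 f(z) = C1 + C2*erfi(sqrt(6)*z/2)


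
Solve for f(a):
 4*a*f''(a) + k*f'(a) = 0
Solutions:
 f(a) = C1 + a^(1 - re(k)/4)*(C2*sin(log(a)*Abs(im(k))/4) + C3*cos(log(a)*im(k)/4))


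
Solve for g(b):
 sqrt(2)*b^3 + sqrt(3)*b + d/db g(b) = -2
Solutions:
 g(b) = C1 - sqrt(2)*b^4/4 - sqrt(3)*b^2/2 - 2*b


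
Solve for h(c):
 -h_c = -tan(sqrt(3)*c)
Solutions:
 h(c) = C1 - sqrt(3)*log(cos(sqrt(3)*c))/3


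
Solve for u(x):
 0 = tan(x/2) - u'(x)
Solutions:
 u(x) = C1 - 2*log(cos(x/2))


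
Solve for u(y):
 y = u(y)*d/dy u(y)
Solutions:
 u(y) = -sqrt(C1 + y^2)
 u(y) = sqrt(C1 + y^2)


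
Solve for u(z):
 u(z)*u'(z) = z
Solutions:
 u(z) = -sqrt(C1 + z^2)
 u(z) = sqrt(C1 + z^2)


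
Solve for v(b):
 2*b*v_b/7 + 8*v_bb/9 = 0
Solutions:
 v(b) = C1 + C2*erf(3*sqrt(14)*b/28)


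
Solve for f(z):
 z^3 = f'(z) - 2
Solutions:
 f(z) = C1 + z^4/4 + 2*z


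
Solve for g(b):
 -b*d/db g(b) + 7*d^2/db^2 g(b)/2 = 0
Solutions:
 g(b) = C1 + C2*erfi(sqrt(7)*b/7)


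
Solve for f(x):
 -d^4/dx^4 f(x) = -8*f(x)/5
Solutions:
 f(x) = C1*exp(-10^(3/4)*x/5) + C2*exp(10^(3/4)*x/5) + C3*sin(10^(3/4)*x/5) + C4*cos(10^(3/4)*x/5)


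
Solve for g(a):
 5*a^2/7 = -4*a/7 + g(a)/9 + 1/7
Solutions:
 g(a) = 45*a^2/7 + 36*a/7 - 9/7


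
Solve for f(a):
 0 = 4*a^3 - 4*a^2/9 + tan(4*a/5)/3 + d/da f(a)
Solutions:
 f(a) = C1 - a^4 + 4*a^3/27 + 5*log(cos(4*a/5))/12


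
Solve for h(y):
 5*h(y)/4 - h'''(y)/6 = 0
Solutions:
 h(y) = C3*exp(15^(1/3)*2^(2/3)*y/2) + (C1*sin(2^(2/3)*3^(5/6)*5^(1/3)*y/4) + C2*cos(2^(2/3)*3^(5/6)*5^(1/3)*y/4))*exp(-15^(1/3)*2^(2/3)*y/4)


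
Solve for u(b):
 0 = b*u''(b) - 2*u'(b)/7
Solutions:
 u(b) = C1 + C2*b^(9/7)


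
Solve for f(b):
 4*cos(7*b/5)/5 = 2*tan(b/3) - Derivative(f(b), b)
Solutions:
 f(b) = C1 - 6*log(cos(b/3)) - 4*sin(7*b/5)/7


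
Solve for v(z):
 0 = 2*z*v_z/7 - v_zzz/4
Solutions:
 v(z) = C1 + Integral(C2*airyai(2*7^(2/3)*z/7) + C3*airybi(2*7^(2/3)*z/7), z)


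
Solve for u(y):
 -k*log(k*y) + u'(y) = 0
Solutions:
 u(y) = C1 + k*y*log(k*y) - k*y


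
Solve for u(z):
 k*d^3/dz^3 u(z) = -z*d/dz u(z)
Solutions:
 u(z) = C1 + Integral(C2*airyai(z*(-1/k)^(1/3)) + C3*airybi(z*(-1/k)^(1/3)), z)


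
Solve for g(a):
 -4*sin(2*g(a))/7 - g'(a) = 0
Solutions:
 4*a/7 + log(cos(2*g(a)) - 1)/4 - log(cos(2*g(a)) + 1)/4 = C1


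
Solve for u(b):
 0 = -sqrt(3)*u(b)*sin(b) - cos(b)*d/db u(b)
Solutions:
 u(b) = C1*cos(b)^(sqrt(3))


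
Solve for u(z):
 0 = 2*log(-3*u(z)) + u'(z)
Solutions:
 Integral(1/(log(-_y) + log(3)), (_y, u(z)))/2 = C1 - z


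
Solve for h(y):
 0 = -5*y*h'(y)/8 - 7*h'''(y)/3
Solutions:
 h(y) = C1 + Integral(C2*airyai(-15^(1/3)*7^(2/3)*y/14) + C3*airybi(-15^(1/3)*7^(2/3)*y/14), y)


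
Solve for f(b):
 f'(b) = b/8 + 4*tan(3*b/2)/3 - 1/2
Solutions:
 f(b) = C1 + b^2/16 - b/2 - 8*log(cos(3*b/2))/9


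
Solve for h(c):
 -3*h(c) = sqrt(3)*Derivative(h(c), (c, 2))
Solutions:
 h(c) = C1*sin(3^(1/4)*c) + C2*cos(3^(1/4)*c)


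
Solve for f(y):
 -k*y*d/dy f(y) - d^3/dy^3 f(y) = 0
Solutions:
 f(y) = C1 + Integral(C2*airyai(y*(-k)^(1/3)) + C3*airybi(y*(-k)^(1/3)), y)


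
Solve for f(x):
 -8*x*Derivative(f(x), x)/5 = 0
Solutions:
 f(x) = C1


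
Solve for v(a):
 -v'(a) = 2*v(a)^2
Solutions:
 v(a) = 1/(C1 + 2*a)


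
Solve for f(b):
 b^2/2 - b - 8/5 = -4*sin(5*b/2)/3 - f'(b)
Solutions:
 f(b) = C1 - b^3/6 + b^2/2 + 8*b/5 + 8*cos(5*b/2)/15


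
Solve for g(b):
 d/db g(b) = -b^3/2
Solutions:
 g(b) = C1 - b^4/8


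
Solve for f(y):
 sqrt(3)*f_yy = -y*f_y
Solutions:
 f(y) = C1 + C2*erf(sqrt(2)*3^(3/4)*y/6)


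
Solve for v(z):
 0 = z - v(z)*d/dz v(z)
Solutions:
 v(z) = -sqrt(C1 + z^2)
 v(z) = sqrt(C1 + z^2)


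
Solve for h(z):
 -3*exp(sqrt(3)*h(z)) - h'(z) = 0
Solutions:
 h(z) = sqrt(3)*(2*log(1/(C1 + 3*z)) - log(3))/6


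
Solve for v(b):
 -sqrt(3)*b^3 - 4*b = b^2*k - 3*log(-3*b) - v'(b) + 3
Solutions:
 v(b) = C1 + sqrt(3)*b^4/4 + b^3*k/3 + 2*b^2 - 3*b*log(-b) + 3*b*(2 - log(3))


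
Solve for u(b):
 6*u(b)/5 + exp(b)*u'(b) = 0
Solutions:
 u(b) = C1*exp(6*exp(-b)/5)


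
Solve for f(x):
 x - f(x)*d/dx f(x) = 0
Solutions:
 f(x) = -sqrt(C1 + x^2)
 f(x) = sqrt(C1 + x^2)


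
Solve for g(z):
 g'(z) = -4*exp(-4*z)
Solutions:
 g(z) = C1 + exp(-4*z)


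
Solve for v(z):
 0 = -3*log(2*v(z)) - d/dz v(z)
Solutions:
 Integral(1/(log(_y) + log(2)), (_y, v(z)))/3 = C1 - z


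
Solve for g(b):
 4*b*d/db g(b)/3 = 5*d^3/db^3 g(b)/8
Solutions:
 g(b) = C1 + Integral(C2*airyai(2*30^(2/3)*b/15) + C3*airybi(2*30^(2/3)*b/15), b)


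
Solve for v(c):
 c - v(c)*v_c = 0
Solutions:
 v(c) = -sqrt(C1 + c^2)
 v(c) = sqrt(C1 + c^2)


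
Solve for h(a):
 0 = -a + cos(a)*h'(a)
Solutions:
 h(a) = C1 + Integral(a/cos(a), a)


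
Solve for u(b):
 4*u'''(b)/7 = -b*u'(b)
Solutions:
 u(b) = C1 + Integral(C2*airyai(-14^(1/3)*b/2) + C3*airybi(-14^(1/3)*b/2), b)


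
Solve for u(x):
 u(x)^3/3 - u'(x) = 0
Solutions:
 u(x) = -sqrt(6)*sqrt(-1/(C1 + x))/2
 u(x) = sqrt(6)*sqrt(-1/(C1 + x))/2


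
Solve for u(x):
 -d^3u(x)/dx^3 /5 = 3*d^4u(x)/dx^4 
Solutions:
 u(x) = C1 + C2*x + C3*x^2 + C4*exp(-x/15)


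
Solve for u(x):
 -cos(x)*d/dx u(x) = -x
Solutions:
 u(x) = C1 + Integral(x/cos(x), x)


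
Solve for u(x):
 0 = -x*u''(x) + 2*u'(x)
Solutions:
 u(x) = C1 + C2*x^3


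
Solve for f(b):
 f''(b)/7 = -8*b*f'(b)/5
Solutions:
 f(b) = C1 + C2*erf(2*sqrt(35)*b/5)


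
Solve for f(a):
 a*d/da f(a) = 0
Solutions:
 f(a) = C1


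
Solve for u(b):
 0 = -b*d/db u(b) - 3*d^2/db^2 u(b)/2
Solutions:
 u(b) = C1 + C2*erf(sqrt(3)*b/3)


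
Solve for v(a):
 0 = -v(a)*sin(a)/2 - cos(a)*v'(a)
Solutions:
 v(a) = C1*sqrt(cos(a))


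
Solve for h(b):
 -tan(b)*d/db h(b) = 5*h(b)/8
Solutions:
 h(b) = C1/sin(b)^(5/8)


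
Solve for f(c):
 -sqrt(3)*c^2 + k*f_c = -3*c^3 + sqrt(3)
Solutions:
 f(c) = C1 - 3*c^4/(4*k) + sqrt(3)*c^3/(3*k) + sqrt(3)*c/k


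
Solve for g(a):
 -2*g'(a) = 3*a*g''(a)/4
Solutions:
 g(a) = C1 + C2/a^(5/3)


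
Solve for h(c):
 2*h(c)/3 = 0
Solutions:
 h(c) = 0


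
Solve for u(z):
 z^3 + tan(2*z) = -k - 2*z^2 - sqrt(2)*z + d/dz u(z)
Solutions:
 u(z) = C1 + k*z + z^4/4 + 2*z^3/3 + sqrt(2)*z^2/2 - log(cos(2*z))/2


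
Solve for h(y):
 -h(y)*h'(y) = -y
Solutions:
 h(y) = -sqrt(C1 + y^2)
 h(y) = sqrt(C1 + y^2)


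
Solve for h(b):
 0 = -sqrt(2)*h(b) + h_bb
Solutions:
 h(b) = C1*exp(-2^(1/4)*b) + C2*exp(2^(1/4)*b)


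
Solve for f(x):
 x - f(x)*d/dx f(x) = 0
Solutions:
 f(x) = -sqrt(C1 + x^2)
 f(x) = sqrt(C1 + x^2)


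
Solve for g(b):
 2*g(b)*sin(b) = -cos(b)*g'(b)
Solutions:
 g(b) = C1*cos(b)^2


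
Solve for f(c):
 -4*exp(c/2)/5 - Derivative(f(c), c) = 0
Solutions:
 f(c) = C1 - 8*exp(c/2)/5


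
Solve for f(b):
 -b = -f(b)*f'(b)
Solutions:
 f(b) = -sqrt(C1 + b^2)
 f(b) = sqrt(C1 + b^2)


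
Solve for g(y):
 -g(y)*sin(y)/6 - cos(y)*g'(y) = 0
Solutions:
 g(y) = C1*cos(y)^(1/6)


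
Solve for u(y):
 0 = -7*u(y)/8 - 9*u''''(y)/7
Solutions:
 u(y) = (C1*sin(2^(3/4)*sqrt(21)*y/12) + C2*cos(2^(3/4)*sqrt(21)*y/12))*exp(-2^(3/4)*sqrt(21)*y/12) + (C3*sin(2^(3/4)*sqrt(21)*y/12) + C4*cos(2^(3/4)*sqrt(21)*y/12))*exp(2^(3/4)*sqrt(21)*y/12)


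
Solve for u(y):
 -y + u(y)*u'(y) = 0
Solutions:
 u(y) = -sqrt(C1 + y^2)
 u(y) = sqrt(C1 + y^2)


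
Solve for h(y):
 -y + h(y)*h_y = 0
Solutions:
 h(y) = -sqrt(C1 + y^2)
 h(y) = sqrt(C1 + y^2)


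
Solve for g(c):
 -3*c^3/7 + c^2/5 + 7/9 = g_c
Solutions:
 g(c) = C1 - 3*c^4/28 + c^3/15 + 7*c/9


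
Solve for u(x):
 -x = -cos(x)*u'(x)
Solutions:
 u(x) = C1 + Integral(x/cos(x), x)


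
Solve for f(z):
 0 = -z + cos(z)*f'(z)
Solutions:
 f(z) = C1 + Integral(z/cos(z), z)


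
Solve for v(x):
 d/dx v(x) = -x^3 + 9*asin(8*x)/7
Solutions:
 v(x) = C1 - x^4/4 + 9*x*asin(8*x)/7 + 9*sqrt(1 - 64*x^2)/56


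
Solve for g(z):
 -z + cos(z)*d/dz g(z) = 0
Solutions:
 g(z) = C1 + Integral(z/cos(z), z)


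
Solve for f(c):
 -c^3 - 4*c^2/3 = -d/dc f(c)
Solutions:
 f(c) = C1 + c^4/4 + 4*c^3/9


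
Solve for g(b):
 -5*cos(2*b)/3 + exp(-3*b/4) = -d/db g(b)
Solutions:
 g(b) = C1 + 5*sin(2*b)/6 + 4*exp(-3*b/4)/3


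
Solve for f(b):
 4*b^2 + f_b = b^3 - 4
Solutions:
 f(b) = C1 + b^4/4 - 4*b^3/3 - 4*b


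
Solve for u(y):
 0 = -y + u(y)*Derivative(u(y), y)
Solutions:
 u(y) = -sqrt(C1 + y^2)
 u(y) = sqrt(C1 + y^2)


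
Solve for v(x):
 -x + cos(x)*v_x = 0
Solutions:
 v(x) = C1 + Integral(x/cos(x), x)


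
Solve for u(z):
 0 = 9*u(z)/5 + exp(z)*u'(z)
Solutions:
 u(z) = C1*exp(9*exp(-z)/5)


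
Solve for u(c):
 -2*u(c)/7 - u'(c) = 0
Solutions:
 u(c) = C1*exp(-2*c/7)


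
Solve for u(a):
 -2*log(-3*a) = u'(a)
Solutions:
 u(a) = C1 - 2*a*log(-a) + 2*a*(1 - log(3))


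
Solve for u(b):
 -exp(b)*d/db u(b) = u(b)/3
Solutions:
 u(b) = C1*exp(exp(-b)/3)


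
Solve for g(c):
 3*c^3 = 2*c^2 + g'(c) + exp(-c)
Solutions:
 g(c) = C1 + 3*c^4/4 - 2*c^3/3 + exp(-c)


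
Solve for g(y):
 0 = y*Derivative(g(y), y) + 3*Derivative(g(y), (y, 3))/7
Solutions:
 g(y) = C1 + Integral(C2*airyai(-3^(2/3)*7^(1/3)*y/3) + C3*airybi(-3^(2/3)*7^(1/3)*y/3), y)


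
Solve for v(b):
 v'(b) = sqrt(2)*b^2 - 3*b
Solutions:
 v(b) = C1 + sqrt(2)*b^3/3 - 3*b^2/2


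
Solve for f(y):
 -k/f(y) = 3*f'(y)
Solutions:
 f(y) = -sqrt(C1 - 6*k*y)/3
 f(y) = sqrt(C1 - 6*k*y)/3


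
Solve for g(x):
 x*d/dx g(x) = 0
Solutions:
 g(x) = C1


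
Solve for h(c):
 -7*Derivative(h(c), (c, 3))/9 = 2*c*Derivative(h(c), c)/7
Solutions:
 h(c) = C1 + Integral(C2*airyai(-126^(1/3)*c/7) + C3*airybi(-126^(1/3)*c/7), c)


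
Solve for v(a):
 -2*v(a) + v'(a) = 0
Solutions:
 v(a) = C1*exp(2*a)


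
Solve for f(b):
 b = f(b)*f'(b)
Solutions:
 f(b) = -sqrt(C1 + b^2)
 f(b) = sqrt(C1 + b^2)


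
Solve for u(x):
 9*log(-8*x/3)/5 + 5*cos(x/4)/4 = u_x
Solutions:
 u(x) = C1 + 9*x*log(-x)/5 - 9*x*log(3)/5 - 9*x/5 + 27*x*log(2)/5 + 5*sin(x/4)


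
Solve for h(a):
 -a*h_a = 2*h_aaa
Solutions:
 h(a) = C1 + Integral(C2*airyai(-2^(2/3)*a/2) + C3*airybi(-2^(2/3)*a/2), a)


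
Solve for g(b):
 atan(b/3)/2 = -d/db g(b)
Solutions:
 g(b) = C1 - b*atan(b/3)/2 + 3*log(b^2 + 9)/4


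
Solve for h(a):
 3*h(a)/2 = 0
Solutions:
 h(a) = 0


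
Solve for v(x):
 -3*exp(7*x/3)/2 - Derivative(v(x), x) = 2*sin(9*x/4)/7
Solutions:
 v(x) = C1 - 9*exp(7*x/3)/14 + 8*cos(9*x/4)/63


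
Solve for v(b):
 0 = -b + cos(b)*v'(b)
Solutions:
 v(b) = C1 + Integral(b/cos(b), b)


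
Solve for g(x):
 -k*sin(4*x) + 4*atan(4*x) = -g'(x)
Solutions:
 g(x) = C1 - k*cos(4*x)/4 - 4*x*atan(4*x) + log(16*x^2 + 1)/2


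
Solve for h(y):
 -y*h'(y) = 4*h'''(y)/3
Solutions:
 h(y) = C1 + Integral(C2*airyai(-6^(1/3)*y/2) + C3*airybi(-6^(1/3)*y/2), y)


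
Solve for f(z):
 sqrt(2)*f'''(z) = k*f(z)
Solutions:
 f(z) = C1*exp(2^(5/6)*k^(1/3)*z/2) + C2*exp(2^(5/6)*k^(1/3)*z*(-1 + sqrt(3)*I)/4) + C3*exp(-2^(5/6)*k^(1/3)*z*(1 + sqrt(3)*I)/4)


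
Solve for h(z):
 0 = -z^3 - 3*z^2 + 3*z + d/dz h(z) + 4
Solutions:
 h(z) = C1 + z^4/4 + z^3 - 3*z^2/2 - 4*z


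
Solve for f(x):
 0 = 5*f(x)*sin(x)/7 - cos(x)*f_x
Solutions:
 f(x) = C1/cos(x)^(5/7)


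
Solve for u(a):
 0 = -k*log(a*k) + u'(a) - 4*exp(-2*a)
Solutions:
 u(a) = C1 + a*k*log(a*k) - a*k - 2*exp(-2*a)


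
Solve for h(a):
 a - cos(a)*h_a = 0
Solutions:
 h(a) = C1 + Integral(a/cos(a), a)


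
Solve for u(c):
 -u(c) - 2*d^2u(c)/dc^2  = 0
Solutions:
 u(c) = C1*sin(sqrt(2)*c/2) + C2*cos(sqrt(2)*c/2)


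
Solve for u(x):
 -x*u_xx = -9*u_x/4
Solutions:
 u(x) = C1 + C2*x^(13/4)


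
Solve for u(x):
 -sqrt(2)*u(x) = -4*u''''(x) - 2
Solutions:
 u(x) = C1*exp(-2^(5/8)*x/2) + C2*exp(2^(5/8)*x/2) + C3*sin(2^(5/8)*x/2) + C4*cos(2^(5/8)*x/2) + sqrt(2)


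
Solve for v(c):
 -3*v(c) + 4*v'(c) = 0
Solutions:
 v(c) = C1*exp(3*c/4)


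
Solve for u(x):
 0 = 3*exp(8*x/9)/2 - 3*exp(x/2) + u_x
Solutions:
 u(x) = C1 - 27*exp(8*x/9)/16 + 6*exp(x/2)


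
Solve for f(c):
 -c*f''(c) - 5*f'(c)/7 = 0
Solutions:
 f(c) = C1 + C2*c^(2/7)


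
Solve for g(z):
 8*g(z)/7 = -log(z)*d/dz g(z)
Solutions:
 g(z) = C1*exp(-8*li(z)/7)


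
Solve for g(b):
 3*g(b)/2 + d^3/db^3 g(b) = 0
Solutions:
 g(b) = C3*exp(-2^(2/3)*3^(1/3)*b/2) + (C1*sin(2^(2/3)*3^(5/6)*b/4) + C2*cos(2^(2/3)*3^(5/6)*b/4))*exp(2^(2/3)*3^(1/3)*b/4)


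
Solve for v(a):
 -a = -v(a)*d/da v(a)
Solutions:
 v(a) = -sqrt(C1 + a^2)
 v(a) = sqrt(C1 + a^2)


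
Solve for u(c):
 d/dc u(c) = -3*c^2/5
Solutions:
 u(c) = C1 - c^3/5


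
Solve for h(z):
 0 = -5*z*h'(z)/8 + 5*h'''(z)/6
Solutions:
 h(z) = C1 + Integral(C2*airyai(6^(1/3)*z/2) + C3*airybi(6^(1/3)*z/2), z)


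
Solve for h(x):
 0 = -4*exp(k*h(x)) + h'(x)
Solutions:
 h(x) = Piecewise((log(-1/(C1*k + 4*k*x))/k, Ne(k, 0)), (nan, True))
 h(x) = Piecewise((C1 + 4*x, Eq(k, 0)), (nan, True))


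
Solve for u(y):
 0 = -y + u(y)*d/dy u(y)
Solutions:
 u(y) = -sqrt(C1 + y^2)
 u(y) = sqrt(C1 + y^2)


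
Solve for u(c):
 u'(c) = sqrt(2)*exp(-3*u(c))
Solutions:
 u(c) = log(C1 + 3*sqrt(2)*c)/3
 u(c) = log((-3^(1/3) - 3^(5/6)*I)*(C1 + sqrt(2)*c)^(1/3)/2)
 u(c) = log((-3^(1/3) + 3^(5/6)*I)*(C1 + sqrt(2)*c)^(1/3)/2)


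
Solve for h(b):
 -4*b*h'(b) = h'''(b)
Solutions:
 h(b) = C1 + Integral(C2*airyai(-2^(2/3)*b) + C3*airybi(-2^(2/3)*b), b)


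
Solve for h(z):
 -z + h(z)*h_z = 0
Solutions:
 h(z) = -sqrt(C1 + z^2)
 h(z) = sqrt(C1 + z^2)


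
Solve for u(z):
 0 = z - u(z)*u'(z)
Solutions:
 u(z) = -sqrt(C1 + z^2)
 u(z) = sqrt(C1 + z^2)


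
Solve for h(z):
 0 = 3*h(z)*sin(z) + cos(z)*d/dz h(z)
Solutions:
 h(z) = C1*cos(z)^3


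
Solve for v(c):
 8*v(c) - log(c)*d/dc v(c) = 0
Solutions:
 v(c) = C1*exp(8*li(c))


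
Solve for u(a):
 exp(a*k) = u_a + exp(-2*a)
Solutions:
 u(a) = C1 + exp(-2*a)/2 + exp(a*k)/k


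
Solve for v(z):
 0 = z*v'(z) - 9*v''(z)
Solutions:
 v(z) = C1 + C2*erfi(sqrt(2)*z/6)


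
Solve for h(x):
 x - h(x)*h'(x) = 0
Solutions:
 h(x) = -sqrt(C1 + x^2)
 h(x) = sqrt(C1 + x^2)


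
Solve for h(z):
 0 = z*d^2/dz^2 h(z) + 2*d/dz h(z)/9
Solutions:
 h(z) = C1 + C2*z^(7/9)


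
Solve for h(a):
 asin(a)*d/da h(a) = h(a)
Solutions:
 h(a) = C1*exp(Integral(1/asin(a), a))


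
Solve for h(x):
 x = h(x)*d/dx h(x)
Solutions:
 h(x) = -sqrt(C1 + x^2)
 h(x) = sqrt(C1 + x^2)


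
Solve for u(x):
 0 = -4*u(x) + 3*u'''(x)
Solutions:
 u(x) = C3*exp(6^(2/3)*x/3) + (C1*sin(2^(2/3)*3^(1/6)*x/2) + C2*cos(2^(2/3)*3^(1/6)*x/2))*exp(-6^(2/3)*x/6)


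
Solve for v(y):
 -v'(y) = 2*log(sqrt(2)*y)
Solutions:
 v(y) = C1 - 2*y*log(y) - y*log(2) + 2*y


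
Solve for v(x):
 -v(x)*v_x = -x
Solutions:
 v(x) = -sqrt(C1 + x^2)
 v(x) = sqrt(C1 + x^2)


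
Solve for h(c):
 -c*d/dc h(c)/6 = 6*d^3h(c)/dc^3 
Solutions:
 h(c) = C1 + Integral(C2*airyai(-6^(1/3)*c/6) + C3*airybi(-6^(1/3)*c/6), c)


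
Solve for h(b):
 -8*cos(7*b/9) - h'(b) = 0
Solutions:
 h(b) = C1 - 72*sin(7*b/9)/7


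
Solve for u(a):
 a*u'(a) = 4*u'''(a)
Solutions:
 u(a) = C1 + Integral(C2*airyai(2^(1/3)*a/2) + C3*airybi(2^(1/3)*a/2), a)


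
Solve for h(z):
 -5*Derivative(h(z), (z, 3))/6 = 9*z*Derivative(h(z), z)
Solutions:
 h(z) = C1 + Integral(C2*airyai(-3*2^(1/3)*5^(2/3)*z/5) + C3*airybi(-3*2^(1/3)*5^(2/3)*z/5), z)


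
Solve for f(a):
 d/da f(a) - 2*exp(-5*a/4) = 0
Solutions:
 f(a) = C1 - 8*exp(-5*a/4)/5


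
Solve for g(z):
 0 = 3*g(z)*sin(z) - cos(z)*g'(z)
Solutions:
 g(z) = C1/cos(z)^3


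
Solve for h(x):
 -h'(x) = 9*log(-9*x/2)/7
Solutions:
 h(x) = C1 - 9*x*log(-x)/7 + 9*x*(-2*log(3) + log(2) + 1)/7


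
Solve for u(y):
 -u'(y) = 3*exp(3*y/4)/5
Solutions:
 u(y) = C1 - 4*exp(3*y/4)/5


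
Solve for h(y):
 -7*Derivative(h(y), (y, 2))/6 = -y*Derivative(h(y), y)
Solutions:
 h(y) = C1 + C2*erfi(sqrt(21)*y/7)


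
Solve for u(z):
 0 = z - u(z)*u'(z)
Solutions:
 u(z) = -sqrt(C1 + z^2)
 u(z) = sqrt(C1 + z^2)


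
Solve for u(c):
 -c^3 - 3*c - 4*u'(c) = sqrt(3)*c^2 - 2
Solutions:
 u(c) = C1 - c^4/16 - sqrt(3)*c^3/12 - 3*c^2/8 + c/2


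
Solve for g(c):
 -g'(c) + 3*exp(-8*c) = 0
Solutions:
 g(c) = C1 - 3*exp(-8*c)/8


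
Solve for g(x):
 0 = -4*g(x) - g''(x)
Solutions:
 g(x) = C1*sin(2*x) + C2*cos(2*x)


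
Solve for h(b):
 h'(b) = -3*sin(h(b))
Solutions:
 h(b) = -acos((-C1 - exp(6*b))/(C1 - exp(6*b))) + 2*pi
 h(b) = acos((-C1 - exp(6*b))/(C1 - exp(6*b)))


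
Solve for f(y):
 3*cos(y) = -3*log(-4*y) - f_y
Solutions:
 f(y) = C1 - 3*y*log(-y) - 6*y*log(2) + 3*y - 3*sin(y)


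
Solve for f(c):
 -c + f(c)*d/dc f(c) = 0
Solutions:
 f(c) = -sqrt(C1 + c^2)
 f(c) = sqrt(C1 + c^2)


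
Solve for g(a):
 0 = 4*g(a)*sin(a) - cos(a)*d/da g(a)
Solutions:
 g(a) = C1/cos(a)^4


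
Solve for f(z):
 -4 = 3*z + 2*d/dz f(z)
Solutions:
 f(z) = C1 - 3*z^2/4 - 2*z


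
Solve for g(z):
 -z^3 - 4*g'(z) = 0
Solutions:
 g(z) = C1 - z^4/16


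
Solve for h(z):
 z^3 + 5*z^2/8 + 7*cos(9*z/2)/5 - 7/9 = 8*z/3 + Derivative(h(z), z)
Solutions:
 h(z) = C1 + z^4/4 + 5*z^3/24 - 4*z^2/3 - 7*z/9 + 14*sin(9*z/2)/45


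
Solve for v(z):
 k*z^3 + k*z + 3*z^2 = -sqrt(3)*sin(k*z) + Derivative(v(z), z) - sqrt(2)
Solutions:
 v(z) = C1 + k*z^4/4 + k*z^2/2 + z^3 + sqrt(2)*z - sqrt(3)*cos(k*z)/k


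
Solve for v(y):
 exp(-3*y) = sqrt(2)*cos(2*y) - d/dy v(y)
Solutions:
 v(y) = C1 + sqrt(2)*sin(2*y)/2 + exp(-3*y)/3


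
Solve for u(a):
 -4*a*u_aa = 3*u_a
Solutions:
 u(a) = C1 + C2*a^(1/4)


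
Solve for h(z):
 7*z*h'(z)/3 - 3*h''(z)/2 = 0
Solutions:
 h(z) = C1 + C2*erfi(sqrt(7)*z/3)


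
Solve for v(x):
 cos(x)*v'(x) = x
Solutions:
 v(x) = C1 + Integral(x/cos(x), x)


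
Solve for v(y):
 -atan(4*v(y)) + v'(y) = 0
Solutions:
 Integral(1/atan(4*_y), (_y, v(y))) = C1 + y


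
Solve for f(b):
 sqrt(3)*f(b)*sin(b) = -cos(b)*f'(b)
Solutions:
 f(b) = C1*cos(b)^(sqrt(3))


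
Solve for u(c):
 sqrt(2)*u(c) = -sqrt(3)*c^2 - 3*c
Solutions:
 u(c) = c*(-sqrt(6)*c - 3*sqrt(2))/2


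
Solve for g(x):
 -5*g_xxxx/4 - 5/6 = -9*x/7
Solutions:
 g(x) = C1 + C2*x + C3*x^2 + C4*x^3 + 3*x^5/350 - x^4/36


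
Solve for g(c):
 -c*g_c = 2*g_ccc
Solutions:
 g(c) = C1 + Integral(C2*airyai(-2^(2/3)*c/2) + C3*airybi(-2^(2/3)*c/2), c)


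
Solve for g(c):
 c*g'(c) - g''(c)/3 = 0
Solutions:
 g(c) = C1 + C2*erfi(sqrt(6)*c/2)


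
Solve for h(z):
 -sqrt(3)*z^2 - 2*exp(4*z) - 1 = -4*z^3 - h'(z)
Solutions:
 h(z) = C1 - z^4 + sqrt(3)*z^3/3 + z + exp(4*z)/2


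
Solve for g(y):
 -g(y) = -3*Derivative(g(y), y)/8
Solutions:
 g(y) = C1*exp(8*y/3)


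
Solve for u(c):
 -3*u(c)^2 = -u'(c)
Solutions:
 u(c) = -1/(C1 + 3*c)


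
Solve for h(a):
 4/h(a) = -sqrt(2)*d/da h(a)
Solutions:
 h(a) = -sqrt(C1 - 4*sqrt(2)*a)
 h(a) = sqrt(C1 - 4*sqrt(2)*a)


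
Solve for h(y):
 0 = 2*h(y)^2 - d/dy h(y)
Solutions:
 h(y) = -1/(C1 + 2*y)


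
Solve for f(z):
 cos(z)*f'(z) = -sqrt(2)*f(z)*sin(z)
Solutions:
 f(z) = C1*cos(z)^(sqrt(2))


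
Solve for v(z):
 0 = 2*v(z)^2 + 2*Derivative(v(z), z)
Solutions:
 v(z) = 1/(C1 + z)


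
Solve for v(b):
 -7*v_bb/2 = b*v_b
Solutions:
 v(b) = C1 + C2*erf(sqrt(7)*b/7)


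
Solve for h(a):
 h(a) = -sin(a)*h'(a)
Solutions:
 h(a) = C1*sqrt(cos(a) + 1)/sqrt(cos(a) - 1)


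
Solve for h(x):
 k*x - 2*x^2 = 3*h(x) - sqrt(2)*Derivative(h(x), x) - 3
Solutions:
 h(x) = C1*exp(3*sqrt(2)*x/2) + k*x/3 + sqrt(2)*k/9 - 2*x^2/3 - 4*sqrt(2)*x/9 + 19/27


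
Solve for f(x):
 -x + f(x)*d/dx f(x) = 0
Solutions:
 f(x) = -sqrt(C1 + x^2)
 f(x) = sqrt(C1 + x^2)


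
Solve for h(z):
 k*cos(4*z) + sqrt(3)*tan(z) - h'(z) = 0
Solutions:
 h(z) = C1 + k*sin(4*z)/4 - sqrt(3)*log(cos(z))


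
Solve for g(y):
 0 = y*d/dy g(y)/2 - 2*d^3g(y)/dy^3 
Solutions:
 g(y) = C1 + Integral(C2*airyai(2^(1/3)*y/2) + C3*airybi(2^(1/3)*y/2), y)


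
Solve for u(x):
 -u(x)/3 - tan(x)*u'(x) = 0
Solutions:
 u(x) = C1/sin(x)^(1/3)


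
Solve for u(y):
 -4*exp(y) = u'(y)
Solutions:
 u(y) = C1 - 4*exp(y)


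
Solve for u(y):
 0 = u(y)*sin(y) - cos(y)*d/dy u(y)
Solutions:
 u(y) = C1/cos(y)


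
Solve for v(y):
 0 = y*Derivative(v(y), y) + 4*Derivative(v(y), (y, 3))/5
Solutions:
 v(y) = C1 + Integral(C2*airyai(-10^(1/3)*y/2) + C3*airybi(-10^(1/3)*y/2), y)


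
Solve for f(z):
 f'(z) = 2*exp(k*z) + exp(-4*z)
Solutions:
 f(z) = C1 - exp(-4*z)/4 + 2*exp(k*z)/k


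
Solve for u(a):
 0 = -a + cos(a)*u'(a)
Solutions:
 u(a) = C1 + Integral(a/cos(a), a)


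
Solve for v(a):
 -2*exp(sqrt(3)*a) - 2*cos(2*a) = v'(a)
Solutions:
 v(a) = C1 - 2*sqrt(3)*exp(sqrt(3)*a)/3 - sin(2*a)


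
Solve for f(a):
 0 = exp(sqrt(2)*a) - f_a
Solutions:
 f(a) = C1 + sqrt(2)*exp(sqrt(2)*a)/2


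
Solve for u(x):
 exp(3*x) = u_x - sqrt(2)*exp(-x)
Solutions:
 u(x) = C1 + exp(3*x)/3 - sqrt(2)*exp(-x)


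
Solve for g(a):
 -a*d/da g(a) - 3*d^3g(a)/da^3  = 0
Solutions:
 g(a) = C1 + Integral(C2*airyai(-3^(2/3)*a/3) + C3*airybi(-3^(2/3)*a/3), a)


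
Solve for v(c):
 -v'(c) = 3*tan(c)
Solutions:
 v(c) = C1 + 3*log(cos(c))


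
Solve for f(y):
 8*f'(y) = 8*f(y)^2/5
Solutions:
 f(y) = -5/(C1 + y)


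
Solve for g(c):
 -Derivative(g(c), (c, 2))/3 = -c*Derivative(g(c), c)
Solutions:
 g(c) = C1 + C2*erfi(sqrt(6)*c/2)


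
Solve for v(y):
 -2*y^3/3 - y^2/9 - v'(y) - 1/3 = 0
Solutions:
 v(y) = C1 - y^4/6 - y^3/27 - y/3


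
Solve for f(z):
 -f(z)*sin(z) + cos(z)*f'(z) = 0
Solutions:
 f(z) = C1/cos(z)


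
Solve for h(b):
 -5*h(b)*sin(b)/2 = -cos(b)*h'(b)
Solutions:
 h(b) = C1/cos(b)^(5/2)


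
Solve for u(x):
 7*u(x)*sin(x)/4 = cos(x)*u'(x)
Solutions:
 u(x) = C1/cos(x)^(7/4)


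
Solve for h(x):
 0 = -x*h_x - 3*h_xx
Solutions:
 h(x) = C1 + C2*erf(sqrt(6)*x/6)
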